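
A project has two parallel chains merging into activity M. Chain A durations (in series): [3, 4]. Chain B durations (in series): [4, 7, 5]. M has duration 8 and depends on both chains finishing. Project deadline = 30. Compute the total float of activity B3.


Forward pass: ES(B3) = sum of predecessors on chain B = 11
EF = ES + duration = 11 + 5 = 16
Backward pass: LF(M) = deadline = 30; LS(M) = 30 - 8 = 22
LF(B3) = LS(M) - sum(successors on chain B) = 22 - 0 = 22
LS = LF - duration = 22 - 5 = 17
Total float = LS - ES = 17 - 11 = 6

6


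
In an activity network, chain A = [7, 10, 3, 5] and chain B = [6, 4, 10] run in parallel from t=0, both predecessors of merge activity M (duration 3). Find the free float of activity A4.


ES(A4) = sum of predecessors on chain A = 20
EF(A4) = ES + duration = 20 + 5 = 25
Successor of A4 is M. ES(M) = max(sum(A), sum(B)) = max(25, 20) = 25
Free float = ES(successor) - EF(current) = 25 - 25 = 0

0


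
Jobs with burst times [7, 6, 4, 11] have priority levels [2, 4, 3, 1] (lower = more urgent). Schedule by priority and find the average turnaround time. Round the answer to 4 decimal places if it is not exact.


Sort by priority (ascending = highest first):
Order: [(1, 11), (2, 7), (3, 4), (4, 6)]
Completion times:
  Priority 1, burst=11, C=11
  Priority 2, burst=7, C=18
  Priority 3, burst=4, C=22
  Priority 4, burst=6, C=28
Average turnaround = 79/4 = 19.75

19.75


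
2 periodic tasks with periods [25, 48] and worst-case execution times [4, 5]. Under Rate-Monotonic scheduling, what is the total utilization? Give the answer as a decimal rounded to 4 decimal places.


Compute individual utilizations (exact fractions):
  Task 1: C/T = 4/25 (approx. 0.16)
  Task 2: C/T = 5/48 (approx. 0.1042)
Total utilization U = 4/25 + 5/48 = 317/1200
Rounded to 4 decimal places: U = 0.2642
RM (Liu & Layland) bound for 2 tasks = 0.828427; compare with U = 317/1200 (approx. 0.264167)
U <= bound, so schedulable by RM sufficient condition.

0.2642


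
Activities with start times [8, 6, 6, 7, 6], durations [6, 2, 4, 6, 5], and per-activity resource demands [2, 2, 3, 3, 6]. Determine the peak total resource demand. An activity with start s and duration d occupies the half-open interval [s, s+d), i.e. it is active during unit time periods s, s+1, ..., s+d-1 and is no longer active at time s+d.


Each activity i is active on [start_i, start_i + duration_i).
Compute total resource usage per time slot:
  t=0: active resources = [], total = 0
  t=1: active resources = [], total = 0
  t=2: active resources = [], total = 0
  t=3: active resources = [], total = 0
  t=4: active resources = [], total = 0
  t=5: active resources = [], total = 0
  t=6: active resources = [2, 3, 6], total = 11
  t=7: active resources = [2, 3, 3, 6], total = 14
  t=8: active resources = [2, 3, 3, 6], total = 14
  t=9: active resources = [2, 3, 3, 6], total = 14
  t=10: active resources = [2, 3, 6], total = 11
  t=11: active resources = [2, 3], total = 5
  t=12: active resources = [2, 3], total = 5
  t=13: active resources = [2], total = 2
Peak resource demand = 14

14


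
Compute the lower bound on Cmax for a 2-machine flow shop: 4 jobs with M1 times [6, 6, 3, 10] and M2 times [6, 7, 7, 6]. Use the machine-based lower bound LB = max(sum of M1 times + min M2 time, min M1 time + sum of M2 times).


LB1 = sum(M1 times) + min(M2 times) = 25 + 6 = 31
LB2 = min(M1 times) + sum(M2 times) = 3 + 26 = 29
Lower bound = max(LB1, LB2) = max(31, 29) = 31

31


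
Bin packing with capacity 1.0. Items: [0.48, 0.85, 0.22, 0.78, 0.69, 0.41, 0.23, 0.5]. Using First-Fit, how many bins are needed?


Place items sequentially using First-Fit:
  Item 0.48 -> new Bin 1
  Item 0.85 -> new Bin 2
  Item 0.22 -> Bin 1 (now 0.7)
  Item 0.78 -> new Bin 3
  Item 0.69 -> new Bin 4
  Item 0.41 -> new Bin 5
  Item 0.23 -> Bin 1 (now 0.93)
  Item 0.5 -> Bin 5 (now 0.91)
Total bins used = 5

5


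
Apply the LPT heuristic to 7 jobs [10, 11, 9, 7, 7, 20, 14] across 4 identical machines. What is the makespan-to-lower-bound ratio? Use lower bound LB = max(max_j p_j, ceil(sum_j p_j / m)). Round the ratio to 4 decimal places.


LPT order: [20, 14, 11, 10, 9, 7, 7]
Machine loads after assignment: [20, 21, 18, 19]
LPT makespan = 21
Lower bound = max(max_job, ceil(total/4)) = max(20, 20) = 20
Ratio = 21 / 20 = 1.05

1.05


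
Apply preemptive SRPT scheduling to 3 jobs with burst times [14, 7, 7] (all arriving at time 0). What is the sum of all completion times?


Since all jobs arrive at t=0, SRPT equals SPT ordering.
SPT order: [7, 7, 14]
Completion times:
  Job 1: p=7, C=7
  Job 2: p=7, C=14
  Job 3: p=14, C=28
Total completion time = 7 + 14 + 28 = 49

49


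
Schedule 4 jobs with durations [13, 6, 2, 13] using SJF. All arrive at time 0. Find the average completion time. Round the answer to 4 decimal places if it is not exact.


SJF order (ascending): [2, 6, 13, 13]
Completion times:
  Job 1: burst=2, C=2
  Job 2: burst=6, C=8
  Job 3: burst=13, C=21
  Job 4: burst=13, C=34
Average completion = 65/4 = 16.25

16.25


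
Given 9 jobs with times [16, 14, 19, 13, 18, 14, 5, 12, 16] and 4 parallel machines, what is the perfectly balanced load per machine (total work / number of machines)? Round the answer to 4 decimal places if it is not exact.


Total processing time = 16 + 14 + 19 + 13 + 18 + 14 + 5 + 12 + 16 = 127
Number of machines = 4
Ideal balanced load = 127 / 4 = 31.75

31.75


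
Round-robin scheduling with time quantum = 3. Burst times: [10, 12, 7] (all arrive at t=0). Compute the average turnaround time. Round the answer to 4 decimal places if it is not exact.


Time quantum = 3
Execution trace:
  J1 runs 3 units, time = 3
  J2 runs 3 units, time = 6
  J3 runs 3 units, time = 9
  J1 runs 3 units, time = 12
  J2 runs 3 units, time = 15
  J3 runs 3 units, time = 18
  J1 runs 3 units, time = 21
  J2 runs 3 units, time = 24
  J3 runs 1 units, time = 25
  J1 runs 1 units, time = 26
  J2 runs 3 units, time = 29
Finish times: [26, 29, 25]
Average turnaround = 80/3 = 26.6667

26.6667


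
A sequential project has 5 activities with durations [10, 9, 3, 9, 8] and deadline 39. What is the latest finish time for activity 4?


LF(activity 4) = deadline - sum of successor durations
Successors: activities 5 through 5 with durations [8]
Sum of successor durations = 8
LF = 39 - 8 = 31

31


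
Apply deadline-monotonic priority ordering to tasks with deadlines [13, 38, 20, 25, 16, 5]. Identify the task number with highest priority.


Sort tasks by relative deadline (ascending):
  Task 6: deadline = 5
  Task 1: deadline = 13
  Task 5: deadline = 16
  Task 3: deadline = 20
  Task 4: deadline = 25
  Task 2: deadline = 38
Priority order (highest first): [6, 1, 5, 3, 4, 2]
Highest priority task = 6

6


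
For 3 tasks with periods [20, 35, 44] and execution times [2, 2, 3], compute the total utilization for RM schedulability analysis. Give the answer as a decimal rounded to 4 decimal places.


Compute individual utilizations (exact fractions):
  Task 1: C/T = 2/20 = 1/10 (approx. 0.1)
  Task 2: C/T = 2/35 (approx. 0.0571)
  Task 3: C/T = 3/44 (approx. 0.0682)
Total utilization U = 1/10 + 2/35 + 3/44 = 347/1540
Rounded to 4 decimal places: U = 0.2253
RM (Liu & Layland) bound for 3 tasks = 0.779763; compare with U = 347/1540 (approx. 0.225325)
U <= bound, so schedulable by RM sufficient condition.

0.2253


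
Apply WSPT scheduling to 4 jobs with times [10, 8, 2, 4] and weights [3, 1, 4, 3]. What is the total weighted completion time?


Compute p/w ratios and sort ascending (WSPT): [(2, 4), (4, 3), (10, 3), (8, 1)]
Compute weighted completion times:
  Job (p=2,w=4): C=2, w*C=4*2=8
  Job (p=4,w=3): C=6, w*C=3*6=18
  Job (p=10,w=3): C=16, w*C=3*16=48
  Job (p=8,w=1): C=24, w*C=1*24=24
Total weighted completion time = 98

98


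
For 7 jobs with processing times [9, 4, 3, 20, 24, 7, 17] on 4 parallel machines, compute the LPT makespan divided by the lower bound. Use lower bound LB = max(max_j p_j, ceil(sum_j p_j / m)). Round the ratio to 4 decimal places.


LPT order: [24, 20, 17, 9, 7, 4, 3]
Machine loads after assignment: [24, 20, 20, 20]
LPT makespan = 24
Lower bound = max(max_job, ceil(total/4)) = max(24, 21) = 24
Ratio = 24 / 24 = 1.0

1.0


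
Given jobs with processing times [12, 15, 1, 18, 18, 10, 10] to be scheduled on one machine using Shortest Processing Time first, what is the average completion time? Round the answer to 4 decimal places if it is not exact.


Sort jobs by processing time (SPT order): [1, 10, 10, 12, 15, 18, 18]
Compute completion times sequentially:
  Job 1: processing = 1, completes at 1
  Job 2: processing = 10, completes at 11
  Job 3: processing = 10, completes at 21
  Job 4: processing = 12, completes at 33
  Job 5: processing = 15, completes at 48
  Job 6: processing = 18, completes at 66
  Job 7: processing = 18, completes at 84
Sum of completion times = 264
Average completion time = 264/7 = 37.7143

37.7143


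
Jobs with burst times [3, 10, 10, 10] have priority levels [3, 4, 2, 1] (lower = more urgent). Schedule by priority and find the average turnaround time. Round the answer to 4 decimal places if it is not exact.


Sort by priority (ascending = highest first):
Order: [(1, 10), (2, 10), (3, 3), (4, 10)]
Completion times:
  Priority 1, burst=10, C=10
  Priority 2, burst=10, C=20
  Priority 3, burst=3, C=23
  Priority 4, burst=10, C=33
Average turnaround = 86/4 = 21.5

21.5


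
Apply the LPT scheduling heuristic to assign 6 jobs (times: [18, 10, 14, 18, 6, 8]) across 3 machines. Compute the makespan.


Sort jobs in decreasing order (LPT): [18, 18, 14, 10, 8, 6]
Assign each job to the least loaded machine:
  Machine 1: jobs [18, 8], load = 26
  Machine 2: jobs [18, 6], load = 24
  Machine 3: jobs [14, 10], load = 24
Makespan = max load = 26

26


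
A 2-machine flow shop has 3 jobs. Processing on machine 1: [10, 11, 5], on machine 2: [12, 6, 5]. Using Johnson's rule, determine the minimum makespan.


Apply Johnson's rule:
  Group 1 (a <= b): [(3, 5, 5), (1, 10, 12)]
  Group 2 (a > b): [(2, 11, 6)]
Optimal job order: [3, 1, 2]
Schedule:
  Job 3: M1 done at 5, M2 done at 10
  Job 1: M1 done at 15, M2 done at 27
  Job 2: M1 done at 26, M2 done at 33
Makespan = 33

33


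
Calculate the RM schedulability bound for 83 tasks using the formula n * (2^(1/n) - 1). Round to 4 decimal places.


Compute 2^(1/83) = 1.0083861392
Subtract 1: 1.0083861392 - 1 = 0.0083861392
Multiply by n: 83 * 0.0083861392 = 0.6960495536
Round to 4 dp: 0.6960

0.6960


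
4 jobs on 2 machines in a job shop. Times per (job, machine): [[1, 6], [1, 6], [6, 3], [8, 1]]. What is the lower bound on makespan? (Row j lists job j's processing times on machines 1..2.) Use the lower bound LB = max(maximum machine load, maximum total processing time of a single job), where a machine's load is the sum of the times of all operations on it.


Machine loads:
  Machine 1: 1 + 1 + 6 + 8 = 16
  Machine 2: 6 + 6 + 3 + 1 = 16
Max machine load = 16
Job totals:
  Job 1: 7
  Job 2: 7
  Job 3: 9
  Job 4: 9
Max job total = 9
Lower bound = max(16, 9) = 16

16


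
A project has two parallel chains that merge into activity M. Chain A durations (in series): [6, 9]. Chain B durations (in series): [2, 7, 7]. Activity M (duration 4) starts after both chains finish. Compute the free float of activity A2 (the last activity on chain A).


ES(A2) = sum of predecessors on chain A = 6
EF(A2) = ES + duration = 6 + 9 = 15
Successor of A2 is M. ES(M) = max(sum(A), sum(B)) = max(15, 16) = 16
Free float = ES(successor) - EF(current) = 16 - 15 = 1

1


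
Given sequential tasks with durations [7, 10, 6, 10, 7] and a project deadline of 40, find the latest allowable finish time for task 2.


LF(activity 2) = deadline - sum of successor durations
Successors: activities 3 through 5 with durations [6, 10, 7]
Sum of successor durations = 23
LF = 40 - 23 = 17

17


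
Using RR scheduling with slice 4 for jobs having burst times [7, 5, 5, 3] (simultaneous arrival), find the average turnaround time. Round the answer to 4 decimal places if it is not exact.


Time quantum = 4
Execution trace:
  J1 runs 4 units, time = 4
  J2 runs 4 units, time = 8
  J3 runs 4 units, time = 12
  J4 runs 3 units, time = 15
  J1 runs 3 units, time = 18
  J2 runs 1 units, time = 19
  J3 runs 1 units, time = 20
Finish times: [18, 19, 20, 15]
Average turnaround = 72/4 = 18.0

18.0


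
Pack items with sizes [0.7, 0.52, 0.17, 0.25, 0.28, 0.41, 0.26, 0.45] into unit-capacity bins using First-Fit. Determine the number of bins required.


Place items sequentially using First-Fit:
  Item 0.7 -> new Bin 1
  Item 0.52 -> new Bin 2
  Item 0.17 -> Bin 1 (now 0.87)
  Item 0.25 -> Bin 2 (now 0.77)
  Item 0.28 -> new Bin 3
  Item 0.41 -> Bin 3 (now 0.69)
  Item 0.26 -> Bin 3 (now 0.95)
  Item 0.45 -> new Bin 4
Total bins used = 4

4


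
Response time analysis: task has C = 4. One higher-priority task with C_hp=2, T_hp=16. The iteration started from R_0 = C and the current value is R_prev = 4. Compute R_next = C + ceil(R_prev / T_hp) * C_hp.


R_next = C + ceil(R_prev / T_hp) * C_hp
ceil(4 / 16) = ceil(0.25) = 1
Interference = 1 * 2 = 2
R_next = 4 + 2 = 6

6


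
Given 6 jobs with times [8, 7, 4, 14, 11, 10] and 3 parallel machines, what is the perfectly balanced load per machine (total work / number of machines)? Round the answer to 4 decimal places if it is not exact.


Total processing time = 8 + 7 + 4 + 14 + 11 + 10 = 54
Number of machines = 3
Ideal balanced load = 54 / 3 = 18.0

18.0


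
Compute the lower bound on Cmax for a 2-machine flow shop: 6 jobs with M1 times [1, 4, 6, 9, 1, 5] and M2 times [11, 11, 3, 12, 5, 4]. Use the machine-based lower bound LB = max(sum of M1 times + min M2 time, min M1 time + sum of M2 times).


LB1 = sum(M1 times) + min(M2 times) = 26 + 3 = 29
LB2 = min(M1 times) + sum(M2 times) = 1 + 46 = 47
Lower bound = max(LB1, LB2) = max(29, 47) = 47

47


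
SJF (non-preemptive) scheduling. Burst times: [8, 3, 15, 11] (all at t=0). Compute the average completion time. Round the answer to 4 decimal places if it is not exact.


SJF order (ascending): [3, 8, 11, 15]
Completion times:
  Job 1: burst=3, C=3
  Job 2: burst=8, C=11
  Job 3: burst=11, C=22
  Job 4: burst=15, C=37
Average completion = 73/4 = 18.25

18.25


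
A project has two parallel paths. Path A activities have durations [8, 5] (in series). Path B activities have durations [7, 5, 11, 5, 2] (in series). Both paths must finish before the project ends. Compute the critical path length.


Path A total = 8 + 5 = 13
Path B total = 7 + 5 + 11 + 5 + 2 = 30
Critical path = longest path = max(13, 30) = 30

30


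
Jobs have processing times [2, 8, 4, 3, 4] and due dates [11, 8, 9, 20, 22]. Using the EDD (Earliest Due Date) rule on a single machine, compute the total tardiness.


Sort by due date (EDD order): [(8, 8), (4, 9), (2, 11), (3, 20), (4, 22)]
Compute completion times and tardiness:
  Job 1: p=8, d=8, C=8, tardiness=max(0,8-8)=0
  Job 2: p=4, d=9, C=12, tardiness=max(0,12-9)=3
  Job 3: p=2, d=11, C=14, tardiness=max(0,14-11)=3
  Job 4: p=3, d=20, C=17, tardiness=max(0,17-20)=0
  Job 5: p=4, d=22, C=21, tardiness=max(0,21-22)=0
Total tardiness = 6

6


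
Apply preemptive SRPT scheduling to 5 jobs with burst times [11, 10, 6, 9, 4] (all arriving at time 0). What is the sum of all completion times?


Since all jobs arrive at t=0, SRPT equals SPT ordering.
SPT order: [4, 6, 9, 10, 11]
Completion times:
  Job 1: p=4, C=4
  Job 2: p=6, C=10
  Job 3: p=9, C=19
  Job 4: p=10, C=29
  Job 5: p=11, C=40
Total completion time = 4 + 10 + 19 + 29 + 40 = 102

102


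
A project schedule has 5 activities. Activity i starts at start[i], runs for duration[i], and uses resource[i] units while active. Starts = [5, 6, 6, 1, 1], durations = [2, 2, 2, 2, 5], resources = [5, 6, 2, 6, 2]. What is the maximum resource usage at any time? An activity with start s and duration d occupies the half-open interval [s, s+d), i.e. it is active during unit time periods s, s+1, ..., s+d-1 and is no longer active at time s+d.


Each activity i is active on [start_i, start_i + duration_i).
Compute total resource usage per time slot:
  t=0: active resources = [], total = 0
  t=1: active resources = [6, 2], total = 8
  t=2: active resources = [6, 2], total = 8
  t=3: active resources = [2], total = 2
  t=4: active resources = [2], total = 2
  t=5: active resources = [5, 2], total = 7
  t=6: active resources = [5, 6, 2], total = 13
  t=7: active resources = [6, 2], total = 8
Peak resource demand = 13

13


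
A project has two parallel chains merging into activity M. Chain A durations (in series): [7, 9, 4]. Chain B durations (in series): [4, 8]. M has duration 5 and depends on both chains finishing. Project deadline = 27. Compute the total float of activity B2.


Forward pass: ES(B2) = sum of predecessors on chain B = 4
EF = ES + duration = 4 + 8 = 12
Backward pass: LF(M) = deadline = 27; LS(M) = 27 - 5 = 22
LF(B2) = LS(M) - sum(successors on chain B) = 22 - 0 = 22
LS = LF - duration = 22 - 8 = 14
Total float = LS - ES = 14 - 4 = 10

10


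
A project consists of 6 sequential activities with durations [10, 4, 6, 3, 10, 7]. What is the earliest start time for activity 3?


Activity 3 starts after activities 1 through 2 complete.
Predecessor durations: [10, 4]
ES = 10 + 4 = 14

14


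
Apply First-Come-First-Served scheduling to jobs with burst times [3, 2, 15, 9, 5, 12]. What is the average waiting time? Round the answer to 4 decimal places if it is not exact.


FCFS order (as given): [3, 2, 15, 9, 5, 12]
Waiting times:
  Job 1: wait = 0
  Job 2: wait = 3
  Job 3: wait = 5
  Job 4: wait = 20
  Job 5: wait = 29
  Job 6: wait = 34
Sum of waiting times = 91
Average waiting time = 91/6 = 15.1667

15.1667


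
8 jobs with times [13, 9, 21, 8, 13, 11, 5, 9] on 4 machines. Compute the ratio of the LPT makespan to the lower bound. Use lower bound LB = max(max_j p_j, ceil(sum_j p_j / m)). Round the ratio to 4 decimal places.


LPT order: [21, 13, 13, 11, 9, 9, 8, 5]
Machine loads after assignment: [21, 22, 21, 25]
LPT makespan = 25
Lower bound = max(max_job, ceil(total/4)) = max(21, 23) = 23
Ratio = 25 / 23 = 1.087

1.087


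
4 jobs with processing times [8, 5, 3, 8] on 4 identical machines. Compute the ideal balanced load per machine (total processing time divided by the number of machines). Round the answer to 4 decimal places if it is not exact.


Total processing time = 8 + 5 + 3 + 8 = 24
Number of machines = 4
Ideal balanced load = 24 / 4 = 6.0

6.0


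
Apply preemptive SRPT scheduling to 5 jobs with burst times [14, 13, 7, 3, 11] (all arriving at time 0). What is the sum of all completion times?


Since all jobs arrive at t=0, SRPT equals SPT ordering.
SPT order: [3, 7, 11, 13, 14]
Completion times:
  Job 1: p=3, C=3
  Job 2: p=7, C=10
  Job 3: p=11, C=21
  Job 4: p=13, C=34
  Job 5: p=14, C=48
Total completion time = 3 + 10 + 21 + 34 + 48 = 116

116


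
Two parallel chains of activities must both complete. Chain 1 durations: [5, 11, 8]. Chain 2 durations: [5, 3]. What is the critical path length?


Path A total = 5 + 11 + 8 = 24
Path B total = 5 + 3 = 8
Critical path = longest path = max(24, 8) = 24

24


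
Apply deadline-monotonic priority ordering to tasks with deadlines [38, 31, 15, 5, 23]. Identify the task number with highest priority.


Sort tasks by relative deadline (ascending):
  Task 4: deadline = 5
  Task 3: deadline = 15
  Task 5: deadline = 23
  Task 2: deadline = 31
  Task 1: deadline = 38
Priority order (highest first): [4, 3, 5, 2, 1]
Highest priority task = 4

4


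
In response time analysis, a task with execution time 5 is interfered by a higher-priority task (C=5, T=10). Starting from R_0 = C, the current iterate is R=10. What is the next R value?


R_next = C + ceil(R_prev / T_hp) * C_hp
ceil(10 / 10) = ceil(1.0) = 1
Interference = 1 * 5 = 5
R_next = 5 + 5 = 10
R_next = R_prev, so the iteration has converged (response time = 10).

10


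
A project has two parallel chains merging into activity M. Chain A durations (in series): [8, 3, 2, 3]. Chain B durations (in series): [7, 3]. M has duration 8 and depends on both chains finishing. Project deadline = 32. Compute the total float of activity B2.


Forward pass: ES(B2) = sum of predecessors on chain B = 7
EF = ES + duration = 7 + 3 = 10
Backward pass: LF(M) = deadline = 32; LS(M) = 32 - 8 = 24
LF(B2) = LS(M) - sum(successors on chain B) = 24 - 0 = 24
LS = LF - duration = 24 - 3 = 21
Total float = LS - ES = 21 - 7 = 14

14


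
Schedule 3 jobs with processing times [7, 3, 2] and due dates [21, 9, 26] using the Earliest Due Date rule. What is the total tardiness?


Sort by due date (EDD order): [(3, 9), (7, 21), (2, 26)]
Compute completion times and tardiness:
  Job 1: p=3, d=9, C=3, tardiness=max(0,3-9)=0
  Job 2: p=7, d=21, C=10, tardiness=max(0,10-21)=0
  Job 3: p=2, d=26, C=12, tardiness=max(0,12-26)=0
Total tardiness = 0

0


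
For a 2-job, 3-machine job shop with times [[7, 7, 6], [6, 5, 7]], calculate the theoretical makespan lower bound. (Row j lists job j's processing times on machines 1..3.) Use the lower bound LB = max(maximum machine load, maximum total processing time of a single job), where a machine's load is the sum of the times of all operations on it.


Machine loads:
  Machine 1: 7 + 6 = 13
  Machine 2: 7 + 5 = 12
  Machine 3: 6 + 7 = 13
Max machine load = 13
Job totals:
  Job 1: 20
  Job 2: 18
Max job total = 20
Lower bound = max(13, 20) = 20

20


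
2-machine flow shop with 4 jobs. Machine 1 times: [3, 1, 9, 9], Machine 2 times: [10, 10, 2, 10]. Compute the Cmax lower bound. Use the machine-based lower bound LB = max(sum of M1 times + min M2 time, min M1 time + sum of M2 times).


LB1 = sum(M1 times) + min(M2 times) = 22 + 2 = 24
LB2 = min(M1 times) + sum(M2 times) = 1 + 32 = 33
Lower bound = max(LB1, LB2) = max(24, 33) = 33

33


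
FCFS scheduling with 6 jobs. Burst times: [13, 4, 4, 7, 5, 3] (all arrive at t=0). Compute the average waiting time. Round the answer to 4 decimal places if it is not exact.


FCFS order (as given): [13, 4, 4, 7, 5, 3]
Waiting times:
  Job 1: wait = 0
  Job 2: wait = 13
  Job 3: wait = 17
  Job 4: wait = 21
  Job 5: wait = 28
  Job 6: wait = 33
Sum of waiting times = 112
Average waiting time = 112/6 = 18.6667

18.6667


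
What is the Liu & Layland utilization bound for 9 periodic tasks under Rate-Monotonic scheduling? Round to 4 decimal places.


Compute 2^(1/9) = 1.0800597389
Subtract 1: 1.0800597389 - 1 = 0.0800597389
Multiply by n: 9 * 0.0800597389 = 0.7205376501
Round to 4 dp: 0.7205

0.7205


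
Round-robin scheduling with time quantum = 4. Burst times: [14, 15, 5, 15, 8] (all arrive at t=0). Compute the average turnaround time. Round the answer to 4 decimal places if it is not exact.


Time quantum = 4
Execution trace:
  J1 runs 4 units, time = 4
  J2 runs 4 units, time = 8
  J3 runs 4 units, time = 12
  J4 runs 4 units, time = 16
  J5 runs 4 units, time = 20
  J1 runs 4 units, time = 24
  J2 runs 4 units, time = 28
  J3 runs 1 units, time = 29
  J4 runs 4 units, time = 33
  J5 runs 4 units, time = 37
  J1 runs 4 units, time = 41
  J2 runs 4 units, time = 45
  J4 runs 4 units, time = 49
  J1 runs 2 units, time = 51
  J2 runs 3 units, time = 54
  J4 runs 3 units, time = 57
Finish times: [51, 54, 29, 57, 37]
Average turnaround = 228/5 = 45.6

45.6


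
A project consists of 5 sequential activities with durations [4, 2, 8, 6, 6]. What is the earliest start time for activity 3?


Activity 3 starts after activities 1 through 2 complete.
Predecessor durations: [4, 2]
ES = 4 + 2 = 6

6


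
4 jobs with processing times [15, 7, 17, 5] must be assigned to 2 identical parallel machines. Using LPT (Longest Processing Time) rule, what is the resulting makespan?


Sort jobs in decreasing order (LPT): [17, 15, 7, 5]
Assign each job to the least loaded machine:
  Machine 1: jobs [17, 5], load = 22
  Machine 2: jobs [15, 7], load = 22
Makespan = max load = 22

22


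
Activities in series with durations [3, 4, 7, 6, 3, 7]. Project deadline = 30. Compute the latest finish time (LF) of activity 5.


LF(activity 5) = deadline - sum of successor durations
Successors: activities 6 through 6 with durations [7]
Sum of successor durations = 7
LF = 30 - 7 = 23

23


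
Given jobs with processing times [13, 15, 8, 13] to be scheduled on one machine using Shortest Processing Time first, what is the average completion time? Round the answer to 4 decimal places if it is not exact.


Sort jobs by processing time (SPT order): [8, 13, 13, 15]
Compute completion times sequentially:
  Job 1: processing = 8, completes at 8
  Job 2: processing = 13, completes at 21
  Job 3: processing = 13, completes at 34
  Job 4: processing = 15, completes at 49
Sum of completion times = 112
Average completion time = 112/4 = 28.0

28.0


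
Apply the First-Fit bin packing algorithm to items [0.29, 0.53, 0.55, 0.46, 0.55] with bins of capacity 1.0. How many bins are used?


Place items sequentially using First-Fit:
  Item 0.29 -> new Bin 1
  Item 0.53 -> Bin 1 (now 0.82)
  Item 0.55 -> new Bin 2
  Item 0.46 -> new Bin 3
  Item 0.55 -> new Bin 4
Total bins used = 4

4


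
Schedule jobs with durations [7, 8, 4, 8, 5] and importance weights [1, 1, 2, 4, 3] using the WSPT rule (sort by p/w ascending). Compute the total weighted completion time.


Compute p/w ratios and sort ascending (WSPT): [(5, 3), (4, 2), (8, 4), (7, 1), (8, 1)]
Compute weighted completion times:
  Job (p=5,w=3): C=5, w*C=3*5=15
  Job (p=4,w=2): C=9, w*C=2*9=18
  Job (p=8,w=4): C=17, w*C=4*17=68
  Job (p=7,w=1): C=24, w*C=1*24=24
  Job (p=8,w=1): C=32, w*C=1*32=32
Total weighted completion time = 157

157


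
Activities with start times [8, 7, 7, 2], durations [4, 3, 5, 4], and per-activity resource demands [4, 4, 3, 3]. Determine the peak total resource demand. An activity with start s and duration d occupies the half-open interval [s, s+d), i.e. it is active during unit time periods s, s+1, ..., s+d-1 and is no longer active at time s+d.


Each activity i is active on [start_i, start_i + duration_i).
Compute total resource usage per time slot:
  t=0: active resources = [], total = 0
  t=1: active resources = [], total = 0
  t=2: active resources = [3], total = 3
  t=3: active resources = [3], total = 3
  t=4: active resources = [3], total = 3
  t=5: active resources = [3], total = 3
  t=6: active resources = [], total = 0
  t=7: active resources = [4, 3], total = 7
  t=8: active resources = [4, 4, 3], total = 11
  t=9: active resources = [4, 4, 3], total = 11
  t=10: active resources = [4, 3], total = 7
  t=11: active resources = [4, 3], total = 7
Peak resource demand = 11

11


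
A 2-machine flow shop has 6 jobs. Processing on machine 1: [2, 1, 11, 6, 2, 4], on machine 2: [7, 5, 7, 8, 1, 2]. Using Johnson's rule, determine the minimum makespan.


Apply Johnson's rule:
  Group 1 (a <= b): [(2, 1, 5), (1, 2, 7), (4, 6, 8)]
  Group 2 (a > b): [(3, 11, 7), (6, 4, 2), (5, 2, 1)]
Optimal job order: [2, 1, 4, 3, 6, 5]
Schedule:
  Job 2: M1 done at 1, M2 done at 6
  Job 1: M1 done at 3, M2 done at 13
  Job 4: M1 done at 9, M2 done at 21
  Job 3: M1 done at 20, M2 done at 28
  Job 6: M1 done at 24, M2 done at 30
  Job 5: M1 done at 26, M2 done at 31
Makespan = 31

31


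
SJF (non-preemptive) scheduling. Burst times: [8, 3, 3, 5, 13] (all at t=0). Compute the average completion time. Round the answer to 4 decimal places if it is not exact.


SJF order (ascending): [3, 3, 5, 8, 13]
Completion times:
  Job 1: burst=3, C=3
  Job 2: burst=3, C=6
  Job 3: burst=5, C=11
  Job 4: burst=8, C=19
  Job 5: burst=13, C=32
Average completion = 71/5 = 14.2

14.2


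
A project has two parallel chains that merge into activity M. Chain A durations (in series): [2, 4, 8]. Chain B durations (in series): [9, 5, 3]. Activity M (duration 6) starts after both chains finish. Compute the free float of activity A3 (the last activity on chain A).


ES(A3) = sum of predecessors on chain A = 6
EF(A3) = ES + duration = 6 + 8 = 14
Successor of A3 is M. ES(M) = max(sum(A), sum(B)) = max(14, 17) = 17
Free float = ES(successor) - EF(current) = 17 - 14 = 3

3


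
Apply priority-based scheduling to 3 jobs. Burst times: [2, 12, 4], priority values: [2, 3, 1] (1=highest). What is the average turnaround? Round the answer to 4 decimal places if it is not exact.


Sort by priority (ascending = highest first):
Order: [(1, 4), (2, 2), (3, 12)]
Completion times:
  Priority 1, burst=4, C=4
  Priority 2, burst=2, C=6
  Priority 3, burst=12, C=18
Average turnaround = 28/3 = 9.3333

9.3333


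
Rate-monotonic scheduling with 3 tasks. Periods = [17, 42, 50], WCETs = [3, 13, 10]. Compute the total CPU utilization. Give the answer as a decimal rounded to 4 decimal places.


Compute individual utilizations (exact fractions):
  Task 1: C/T = 3/17 (approx. 0.1765)
  Task 2: C/T = 13/42 (approx. 0.3095)
  Task 3: C/T = 10/50 = 1/5 (approx. 0.2)
Total utilization U = 3/17 + 13/42 + 1/5 = 2449/3570
Rounded to 4 decimal places: U = 0.6860
RM (Liu & Layland) bound for 3 tasks = 0.779763; compare with U = 2449/3570 (approx. 0.685994)
U <= bound, so schedulable by RM sufficient condition.

0.6860


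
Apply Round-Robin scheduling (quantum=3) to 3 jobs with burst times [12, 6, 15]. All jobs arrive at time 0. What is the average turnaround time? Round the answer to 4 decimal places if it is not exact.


Time quantum = 3
Execution trace:
  J1 runs 3 units, time = 3
  J2 runs 3 units, time = 6
  J3 runs 3 units, time = 9
  J1 runs 3 units, time = 12
  J2 runs 3 units, time = 15
  J3 runs 3 units, time = 18
  J1 runs 3 units, time = 21
  J3 runs 3 units, time = 24
  J1 runs 3 units, time = 27
  J3 runs 3 units, time = 30
  J3 runs 3 units, time = 33
Finish times: [27, 15, 33]
Average turnaround = 75/3 = 25.0

25.0


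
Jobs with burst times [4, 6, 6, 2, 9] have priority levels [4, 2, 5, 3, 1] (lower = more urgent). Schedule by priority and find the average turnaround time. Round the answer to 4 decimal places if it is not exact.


Sort by priority (ascending = highest first):
Order: [(1, 9), (2, 6), (3, 2), (4, 4), (5, 6)]
Completion times:
  Priority 1, burst=9, C=9
  Priority 2, burst=6, C=15
  Priority 3, burst=2, C=17
  Priority 4, burst=4, C=21
  Priority 5, burst=6, C=27
Average turnaround = 89/5 = 17.8

17.8


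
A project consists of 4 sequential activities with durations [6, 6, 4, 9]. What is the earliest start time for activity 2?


Activity 2 starts after activities 1 through 1 complete.
Predecessor durations: [6]
ES = 6 = 6

6


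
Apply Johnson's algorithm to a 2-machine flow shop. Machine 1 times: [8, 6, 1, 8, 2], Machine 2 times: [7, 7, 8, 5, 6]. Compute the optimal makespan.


Apply Johnson's rule:
  Group 1 (a <= b): [(3, 1, 8), (5, 2, 6), (2, 6, 7)]
  Group 2 (a > b): [(1, 8, 7), (4, 8, 5)]
Optimal job order: [3, 5, 2, 1, 4]
Schedule:
  Job 3: M1 done at 1, M2 done at 9
  Job 5: M1 done at 3, M2 done at 15
  Job 2: M1 done at 9, M2 done at 22
  Job 1: M1 done at 17, M2 done at 29
  Job 4: M1 done at 25, M2 done at 34
Makespan = 34

34


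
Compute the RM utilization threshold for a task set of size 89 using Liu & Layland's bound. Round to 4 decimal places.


Compute 2^(1/89) = 1.0078185773
Subtract 1: 1.0078185773 - 1 = 0.0078185773
Multiply by n: 89 * 0.0078185773 = 0.6958533797
Round to 4 dp: 0.6959

0.6959


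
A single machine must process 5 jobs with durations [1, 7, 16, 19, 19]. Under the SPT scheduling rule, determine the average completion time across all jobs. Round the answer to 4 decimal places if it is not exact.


Sort jobs by processing time (SPT order): [1, 7, 16, 19, 19]
Compute completion times sequentially:
  Job 1: processing = 1, completes at 1
  Job 2: processing = 7, completes at 8
  Job 3: processing = 16, completes at 24
  Job 4: processing = 19, completes at 43
  Job 5: processing = 19, completes at 62
Sum of completion times = 138
Average completion time = 138/5 = 27.6

27.6


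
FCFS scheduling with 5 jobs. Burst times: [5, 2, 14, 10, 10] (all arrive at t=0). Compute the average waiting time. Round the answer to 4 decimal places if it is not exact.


FCFS order (as given): [5, 2, 14, 10, 10]
Waiting times:
  Job 1: wait = 0
  Job 2: wait = 5
  Job 3: wait = 7
  Job 4: wait = 21
  Job 5: wait = 31
Sum of waiting times = 64
Average waiting time = 64/5 = 12.8

12.8


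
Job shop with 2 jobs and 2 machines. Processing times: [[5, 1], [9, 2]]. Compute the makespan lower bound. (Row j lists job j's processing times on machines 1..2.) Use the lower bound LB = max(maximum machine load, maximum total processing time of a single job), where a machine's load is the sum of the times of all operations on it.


Machine loads:
  Machine 1: 5 + 9 = 14
  Machine 2: 1 + 2 = 3
Max machine load = 14
Job totals:
  Job 1: 6
  Job 2: 11
Max job total = 11
Lower bound = max(14, 11) = 14

14


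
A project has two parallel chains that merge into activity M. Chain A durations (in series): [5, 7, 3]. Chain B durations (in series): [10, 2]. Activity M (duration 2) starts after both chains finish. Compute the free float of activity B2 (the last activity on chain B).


ES(B2) = sum of predecessors on chain B = 10
EF(B2) = ES + duration = 10 + 2 = 12
Successor of B2 is M. ES(M) = max(sum(A), sum(B)) = max(15, 12) = 15
Free float = ES(successor) - EF(current) = 15 - 12 = 3

3


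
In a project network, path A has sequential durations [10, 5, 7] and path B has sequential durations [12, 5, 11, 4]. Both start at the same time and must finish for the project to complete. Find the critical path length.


Path A total = 10 + 5 + 7 = 22
Path B total = 12 + 5 + 11 + 4 = 32
Critical path = longest path = max(22, 32) = 32

32


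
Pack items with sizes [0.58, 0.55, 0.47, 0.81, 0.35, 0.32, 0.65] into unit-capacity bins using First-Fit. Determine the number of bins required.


Place items sequentially using First-Fit:
  Item 0.58 -> new Bin 1
  Item 0.55 -> new Bin 2
  Item 0.47 -> new Bin 3
  Item 0.81 -> new Bin 4
  Item 0.35 -> Bin 1 (now 0.93)
  Item 0.32 -> Bin 2 (now 0.87)
  Item 0.65 -> new Bin 5
Total bins used = 5

5


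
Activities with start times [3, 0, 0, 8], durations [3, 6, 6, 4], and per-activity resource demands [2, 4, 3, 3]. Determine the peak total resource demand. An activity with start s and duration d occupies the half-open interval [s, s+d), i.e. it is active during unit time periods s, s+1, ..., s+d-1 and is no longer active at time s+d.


Each activity i is active on [start_i, start_i + duration_i).
Compute total resource usage per time slot:
  t=0: active resources = [4, 3], total = 7
  t=1: active resources = [4, 3], total = 7
  t=2: active resources = [4, 3], total = 7
  t=3: active resources = [2, 4, 3], total = 9
  t=4: active resources = [2, 4, 3], total = 9
  t=5: active resources = [2, 4, 3], total = 9
  t=6: active resources = [], total = 0
  t=7: active resources = [], total = 0
  t=8: active resources = [3], total = 3
  t=9: active resources = [3], total = 3
  t=10: active resources = [3], total = 3
  t=11: active resources = [3], total = 3
Peak resource demand = 9

9


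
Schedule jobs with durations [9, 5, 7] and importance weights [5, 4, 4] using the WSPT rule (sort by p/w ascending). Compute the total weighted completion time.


Compute p/w ratios and sort ascending (WSPT): [(5, 4), (7, 4), (9, 5)]
Compute weighted completion times:
  Job (p=5,w=4): C=5, w*C=4*5=20
  Job (p=7,w=4): C=12, w*C=4*12=48
  Job (p=9,w=5): C=21, w*C=5*21=105
Total weighted completion time = 173

173


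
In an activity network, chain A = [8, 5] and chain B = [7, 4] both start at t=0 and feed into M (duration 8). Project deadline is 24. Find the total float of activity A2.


Forward pass: ES(A2) = sum of predecessors on chain A = 8
EF = ES + duration = 8 + 5 = 13
Backward pass: LF(M) = deadline = 24; LS(M) = 24 - 8 = 16
LF(A2) = LS(M) - sum(successors on chain A) = 16 - 0 = 16
LS = LF - duration = 16 - 5 = 11
Total float = LS - ES = 11 - 8 = 3

3


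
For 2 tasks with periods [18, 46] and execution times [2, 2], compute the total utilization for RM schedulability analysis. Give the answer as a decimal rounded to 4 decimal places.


Compute individual utilizations (exact fractions):
  Task 1: C/T = 2/18 = 1/9 (approx. 0.1111)
  Task 2: C/T = 2/46 = 1/23 (approx. 0.0435)
Total utilization U = 1/9 + 1/23 = 32/207
Rounded to 4 decimal places: U = 0.1546
RM (Liu & Layland) bound for 2 tasks = 0.828427; compare with U = 32/207 (approx. 0.154589)
U <= bound, so schedulable by RM sufficient condition.

0.1546


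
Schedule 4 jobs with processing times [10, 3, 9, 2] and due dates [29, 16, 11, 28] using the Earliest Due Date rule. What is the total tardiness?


Sort by due date (EDD order): [(9, 11), (3, 16), (2, 28), (10, 29)]
Compute completion times and tardiness:
  Job 1: p=9, d=11, C=9, tardiness=max(0,9-11)=0
  Job 2: p=3, d=16, C=12, tardiness=max(0,12-16)=0
  Job 3: p=2, d=28, C=14, tardiness=max(0,14-28)=0
  Job 4: p=10, d=29, C=24, tardiness=max(0,24-29)=0
Total tardiness = 0

0


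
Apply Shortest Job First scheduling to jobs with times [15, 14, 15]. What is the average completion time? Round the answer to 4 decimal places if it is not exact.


SJF order (ascending): [14, 15, 15]
Completion times:
  Job 1: burst=14, C=14
  Job 2: burst=15, C=29
  Job 3: burst=15, C=44
Average completion = 87/3 = 29.0

29.0


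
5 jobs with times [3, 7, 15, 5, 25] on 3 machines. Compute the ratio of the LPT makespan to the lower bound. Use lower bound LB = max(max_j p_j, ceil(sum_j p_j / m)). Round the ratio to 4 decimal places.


LPT order: [25, 15, 7, 5, 3]
Machine loads after assignment: [25, 15, 15]
LPT makespan = 25
Lower bound = max(max_job, ceil(total/3)) = max(25, 19) = 25
Ratio = 25 / 25 = 1.0

1.0


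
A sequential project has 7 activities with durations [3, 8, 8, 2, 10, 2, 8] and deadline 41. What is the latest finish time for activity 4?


LF(activity 4) = deadline - sum of successor durations
Successors: activities 5 through 7 with durations [10, 2, 8]
Sum of successor durations = 20
LF = 41 - 20 = 21

21


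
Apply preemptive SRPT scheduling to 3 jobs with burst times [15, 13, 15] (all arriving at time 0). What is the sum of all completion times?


Since all jobs arrive at t=0, SRPT equals SPT ordering.
SPT order: [13, 15, 15]
Completion times:
  Job 1: p=13, C=13
  Job 2: p=15, C=28
  Job 3: p=15, C=43
Total completion time = 13 + 28 + 43 = 84

84


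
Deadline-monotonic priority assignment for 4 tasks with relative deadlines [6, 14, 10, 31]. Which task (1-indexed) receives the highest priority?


Sort tasks by relative deadline (ascending):
  Task 1: deadline = 6
  Task 3: deadline = 10
  Task 2: deadline = 14
  Task 4: deadline = 31
Priority order (highest first): [1, 3, 2, 4]
Highest priority task = 1

1


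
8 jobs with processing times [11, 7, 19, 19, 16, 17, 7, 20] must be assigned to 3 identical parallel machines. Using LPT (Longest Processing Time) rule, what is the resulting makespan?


Sort jobs in decreasing order (LPT): [20, 19, 19, 17, 16, 11, 7, 7]
Assign each job to the least loaded machine:
  Machine 1: jobs [20, 11, 7], load = 38
  Machine 2: jobs [19, 17], load = 36
  Machine 3: jobs [19, 16, 7], load = 42
Makespan = max load = 42

42


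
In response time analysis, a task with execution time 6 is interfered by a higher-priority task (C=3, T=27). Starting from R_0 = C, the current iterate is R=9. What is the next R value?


R_next = C + ceil(R_prev / T_hp) * C_hp
ceil(9 / 27) = ceil(0.3333) = 1
Interference = 1 * 3 = 3
R_next = 6 + 3 = 9
R_next = R_prev, so the iteration has converged (response time = 9).

9


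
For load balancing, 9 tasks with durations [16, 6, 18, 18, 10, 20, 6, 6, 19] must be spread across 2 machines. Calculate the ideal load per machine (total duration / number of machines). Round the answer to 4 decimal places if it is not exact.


Total processing time = 16 + 6 + 18 + 18 + 10 + 20 + 6 + 6 + 19 = 119
Number of machines = 2
Ideal balanced load = 119 / 2 = 59.5

59.5
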